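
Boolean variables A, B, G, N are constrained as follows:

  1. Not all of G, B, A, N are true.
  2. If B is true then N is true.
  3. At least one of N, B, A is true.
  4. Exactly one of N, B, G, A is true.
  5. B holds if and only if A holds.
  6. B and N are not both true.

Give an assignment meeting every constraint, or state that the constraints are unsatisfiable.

A=F, B=F, G=F, N=T

  (1) {G, B, A, N}: 1/4 true — not all ✓
  (2) B=F ⇒ N: vacuous ✓
  (3) {N, B, A}: 1 true — at least one ✓
  (4) {N, B, G, A}: 1 true — exactly one ✓
  (5) B=F, A=F — same ✓
  (6) B=F, N=T — not both ✓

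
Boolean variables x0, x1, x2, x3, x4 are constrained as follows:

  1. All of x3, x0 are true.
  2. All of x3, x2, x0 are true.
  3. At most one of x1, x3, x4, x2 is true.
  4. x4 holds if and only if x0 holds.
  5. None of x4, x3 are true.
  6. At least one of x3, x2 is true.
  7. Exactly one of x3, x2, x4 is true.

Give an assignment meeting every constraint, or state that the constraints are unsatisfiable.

Case x3 = True:
  Constraint (5) is violated (x3=T) — contradiction.
Case x3 = False:
  Constraint (1) is violated (x3=F) — contradiction.
Both cases fail — unsatisfiable.

No satisfying assignment exists.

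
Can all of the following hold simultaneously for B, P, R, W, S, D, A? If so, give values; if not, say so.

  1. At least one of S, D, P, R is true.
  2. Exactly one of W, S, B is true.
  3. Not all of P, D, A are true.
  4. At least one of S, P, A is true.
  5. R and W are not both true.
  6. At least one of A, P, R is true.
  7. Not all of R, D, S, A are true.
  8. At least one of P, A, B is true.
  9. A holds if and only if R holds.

B=F, P=T, R=F, W=F, S=T, D=T, A=F

  (1) {S, D, P, R}: 3 true — at least one ✓
  (2) {W, S, B}: 1 true — exactly one ✓
  (3) {P, D, A}: 2/3 true — not all ✓
  (4) {S, P, A}: 2 true — at least one ✓
  (5) R=F, W=F — not both ✓
  (6) {A, P, R}: 1 true — at least one ✓
  (7) {R, D, S, A}: 2/4 true — not all ✓
  (8) {P, A, B}: 1 true — at least one ✓
  (9) A=F, R=F — same ✓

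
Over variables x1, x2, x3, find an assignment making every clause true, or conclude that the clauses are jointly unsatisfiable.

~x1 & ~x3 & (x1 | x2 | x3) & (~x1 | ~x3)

Unit clause (~x1) forces x1 = False.
Unit clause (~x3) forces x3 = False.
In (x1 | x2 | x3) only x2 is left, so x2 = True.
All clauses satisfied.

x1=F; x2=T; x3=F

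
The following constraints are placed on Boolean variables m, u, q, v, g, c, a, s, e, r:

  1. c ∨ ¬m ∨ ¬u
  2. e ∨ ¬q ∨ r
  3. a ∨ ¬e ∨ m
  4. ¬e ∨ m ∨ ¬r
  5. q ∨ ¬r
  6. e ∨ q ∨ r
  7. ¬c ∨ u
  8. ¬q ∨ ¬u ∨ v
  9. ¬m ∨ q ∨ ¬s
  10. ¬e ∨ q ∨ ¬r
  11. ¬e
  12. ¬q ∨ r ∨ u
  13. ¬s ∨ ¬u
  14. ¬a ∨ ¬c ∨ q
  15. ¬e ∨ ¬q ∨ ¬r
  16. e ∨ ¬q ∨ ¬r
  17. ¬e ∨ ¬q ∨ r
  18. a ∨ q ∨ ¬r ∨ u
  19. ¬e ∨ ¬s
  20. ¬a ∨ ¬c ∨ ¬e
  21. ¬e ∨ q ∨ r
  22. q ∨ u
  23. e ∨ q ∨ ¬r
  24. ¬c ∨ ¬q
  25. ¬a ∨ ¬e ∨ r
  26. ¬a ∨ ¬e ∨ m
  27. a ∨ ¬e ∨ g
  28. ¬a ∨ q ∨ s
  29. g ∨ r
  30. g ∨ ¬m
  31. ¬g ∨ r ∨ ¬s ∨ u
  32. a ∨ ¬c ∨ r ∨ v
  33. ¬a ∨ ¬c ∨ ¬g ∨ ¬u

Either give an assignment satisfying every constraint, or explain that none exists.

UNSATISFIABLE

Case q = True:
  (¬e) forces e = False.
  (e ∨ ¬q ∨ r) forces r = True.
  Clause (e ∨ ¬q ∨ ¬r) is falsified — contradiction.
Case q = False:
  (q ∨ ¬r) forces r = False.
  (e ∨ q ∨ r) forces e = True.
  Clause (¬e) is falsified — contradiction.
Both cases fail, so the formula is unsatisfiable.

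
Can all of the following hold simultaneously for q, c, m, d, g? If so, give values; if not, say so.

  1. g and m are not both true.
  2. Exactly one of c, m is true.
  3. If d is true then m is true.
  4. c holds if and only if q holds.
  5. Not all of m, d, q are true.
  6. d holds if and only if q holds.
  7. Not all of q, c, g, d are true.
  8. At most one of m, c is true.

q=F, c=F, m=T, d=F, g=F

  (1) g=F, m=T — not both ✓
  (2) {c, m}: 1 true — exactly one ✓
  (3) d=F ⇒ m: vacuous ✓
  (4) c=F, q=F — same ✓
  (5) {m, d, q}: 1/3 true — not all ✓
  (6) d=F, q=F — same ✓
  (7) {q, c, g, d}: 0/4 true — not all ✓
  (8) {m, c}: 1 true — at most one ✓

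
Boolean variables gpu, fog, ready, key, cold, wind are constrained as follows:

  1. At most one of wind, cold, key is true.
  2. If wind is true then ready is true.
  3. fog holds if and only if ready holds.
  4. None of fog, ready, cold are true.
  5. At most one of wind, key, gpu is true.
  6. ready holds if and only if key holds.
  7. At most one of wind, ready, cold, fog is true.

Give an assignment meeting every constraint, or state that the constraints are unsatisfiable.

gpu: False; fog: False; ready: False; key: False; cold: False; wind: False

  (1) {wind, cold, key}: 0 true — at most one ✓
  (2) wind=F ⇒ ready: vacuous ✓
  (3) fog=F, ready=F — same ✓
  (4) {fog, ready, cold}: 0 true — none ✓
  (5) {wind, key, gpu}: 0 true — at most one ✓
  (6) ready=F, key=F — same ✓
  (7) {wind, ready, cold, fog}: 0 true — at most one ✓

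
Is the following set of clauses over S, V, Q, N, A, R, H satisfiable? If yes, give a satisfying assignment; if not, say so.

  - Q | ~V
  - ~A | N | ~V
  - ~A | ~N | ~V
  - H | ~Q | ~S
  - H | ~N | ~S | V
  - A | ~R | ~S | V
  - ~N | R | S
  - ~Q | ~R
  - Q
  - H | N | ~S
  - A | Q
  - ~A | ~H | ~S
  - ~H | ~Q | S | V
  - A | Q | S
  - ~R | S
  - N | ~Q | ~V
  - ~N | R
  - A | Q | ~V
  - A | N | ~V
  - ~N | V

S = False, V = False, Q = True, N = False, A = False, R = False, H = False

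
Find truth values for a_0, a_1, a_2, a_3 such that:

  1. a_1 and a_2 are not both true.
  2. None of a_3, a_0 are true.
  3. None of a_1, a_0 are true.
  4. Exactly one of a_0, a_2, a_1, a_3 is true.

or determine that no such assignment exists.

a_0 = False, a_1 = False, a_2 = True, a_3 = False

  (1) a_1=F, a_2=T — not both ✓
  (2) {a_3, a_0}: 0 true — none ✓
  (3) {a_1, a_0}: 0 true — none ✓
  (4) {a_0, a_2, a_1, a_3}: 1 true — exactly one ✓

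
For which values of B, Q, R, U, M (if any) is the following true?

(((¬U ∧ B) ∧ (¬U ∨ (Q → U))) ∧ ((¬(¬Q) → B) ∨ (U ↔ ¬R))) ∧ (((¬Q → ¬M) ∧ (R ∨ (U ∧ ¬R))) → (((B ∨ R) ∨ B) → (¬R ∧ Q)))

B = True; Q = True; R = False; U = False; M = False

  ((¬U ∧ B) ∧ (¬U ∨ (Q → U))) ∧ ((¬(¬Q) → B) ∨ (U ↔ ¬R)) = True
    (¬U ∧ B) ∧ (¬U ∨ (Q → U)) = True
      ¬U ∧ B = True
        ¬U = True
      ¬U ∨ (Q → U) = True
        ¬U = True
        Q → U = False
    (¬(¬Q) → B) ∨ (U ↔ ¬R) = True
      ¬(¬Q) → B = True
        ¬(¬Q) = True
          ¬Q = False
      U ↔ ¬R = False
        ¬R = True
  ((¬Q → ¬M) ∧ (R ∨ (U ∧ ¬R))) → (((B ∨ R) ∨ B) → (¬R ∧ Q)) = True
    (¬Q → ¬M) ∧ (R ∨ (U ∧ ¬R)) = False
      ¬Q → ¬M = True
        ¬Q = False
        ¬M = True
      R ∨ (U ∧ ¬R) = False
        U ∧ ¬R = False
          ¬R = True
    ((B ∨ R) ∨ B) → (¬R ∧ Q) = True
      (B ∨ R) ∨ B = True
        B ∨ R = True
      ¬R ∧ Q = True
        ¬R = True
Both conjuncts True, so the formula holds.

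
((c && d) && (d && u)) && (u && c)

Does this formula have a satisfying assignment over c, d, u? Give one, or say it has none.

c: True, d: True, u: True

  (c && d) && (d && u) = True
    c && d = True
    d && u = True
  u && c = True
Both conjuncts True, so the formula holds.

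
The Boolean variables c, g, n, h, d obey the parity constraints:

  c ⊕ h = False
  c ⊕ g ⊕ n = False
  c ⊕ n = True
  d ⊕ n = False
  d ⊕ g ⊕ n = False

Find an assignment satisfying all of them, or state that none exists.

Unsatisfiable — no assignment works.

Adding constraints 2, 3, 4, 5 mod 2: every variable appears an even number of times on the left, so the left side is 0.
But the right sides sum to 1 (mod 2). 0 ≠ 1 — the system is inconsistent.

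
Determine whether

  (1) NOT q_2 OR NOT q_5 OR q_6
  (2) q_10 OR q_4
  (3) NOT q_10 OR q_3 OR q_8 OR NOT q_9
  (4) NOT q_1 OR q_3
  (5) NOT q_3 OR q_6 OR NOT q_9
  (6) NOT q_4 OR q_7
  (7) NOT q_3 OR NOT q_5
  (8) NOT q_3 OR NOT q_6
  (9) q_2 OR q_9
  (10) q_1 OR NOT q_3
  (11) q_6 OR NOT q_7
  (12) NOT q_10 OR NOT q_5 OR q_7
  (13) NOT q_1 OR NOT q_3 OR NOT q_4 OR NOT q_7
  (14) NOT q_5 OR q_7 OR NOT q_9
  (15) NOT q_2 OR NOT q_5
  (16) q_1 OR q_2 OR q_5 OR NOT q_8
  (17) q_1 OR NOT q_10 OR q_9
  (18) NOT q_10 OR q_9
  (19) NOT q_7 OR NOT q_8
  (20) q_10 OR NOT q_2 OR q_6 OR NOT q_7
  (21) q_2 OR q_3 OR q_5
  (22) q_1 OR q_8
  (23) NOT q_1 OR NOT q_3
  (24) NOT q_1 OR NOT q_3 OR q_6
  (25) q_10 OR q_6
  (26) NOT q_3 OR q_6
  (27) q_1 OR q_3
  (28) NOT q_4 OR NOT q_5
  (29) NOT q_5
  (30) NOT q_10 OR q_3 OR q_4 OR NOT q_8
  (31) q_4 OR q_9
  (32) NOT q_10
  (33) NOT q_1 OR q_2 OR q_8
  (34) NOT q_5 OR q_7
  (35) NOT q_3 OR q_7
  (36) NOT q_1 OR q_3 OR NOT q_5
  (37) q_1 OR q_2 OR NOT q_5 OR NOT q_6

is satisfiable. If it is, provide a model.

Case q_1 = True:
  (NOT q_1 OR q_3) forces q_3 = True.
  Clause (NOT q_1 OR NOT q_3) is falsified — contradiction.
Case q_1 = False:
  (q_1 OR NOT q_3) forces q_3 = False.
  Clause (q_1 OR q_3) is falsified — contradiction.
Both cases fail, so the formula is unsatisfiable.

No satisfying assignment exists.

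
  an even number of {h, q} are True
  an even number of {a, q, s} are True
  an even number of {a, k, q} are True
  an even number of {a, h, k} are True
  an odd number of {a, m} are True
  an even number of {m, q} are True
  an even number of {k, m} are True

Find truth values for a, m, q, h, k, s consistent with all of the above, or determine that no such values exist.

a = False, m = True, q = True, h = True, k = True, s = True

{h, q}: 2 true → even ✓
{a, q, s}: 2 true → even ✓
{a, k, q}: 2 true → even ✓
{a, h, k}: 2 true → even ✓
{a, m}: 1 true → odd ✓
{m, q}: 2 true → even ✓
{k, m}: 2 true → even ✓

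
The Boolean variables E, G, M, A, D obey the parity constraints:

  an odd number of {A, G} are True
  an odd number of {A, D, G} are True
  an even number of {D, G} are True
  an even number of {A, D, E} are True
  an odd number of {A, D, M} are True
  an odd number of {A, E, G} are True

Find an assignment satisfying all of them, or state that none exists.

Adding constraints 3, 4, 6 mod 2: every variable appears an even number of times on the left, so the left side is 0.
But the right sides sum to 1 (mod 2). 0 ≠ 1 — the system is inconsistent.

UNSATISFIABLE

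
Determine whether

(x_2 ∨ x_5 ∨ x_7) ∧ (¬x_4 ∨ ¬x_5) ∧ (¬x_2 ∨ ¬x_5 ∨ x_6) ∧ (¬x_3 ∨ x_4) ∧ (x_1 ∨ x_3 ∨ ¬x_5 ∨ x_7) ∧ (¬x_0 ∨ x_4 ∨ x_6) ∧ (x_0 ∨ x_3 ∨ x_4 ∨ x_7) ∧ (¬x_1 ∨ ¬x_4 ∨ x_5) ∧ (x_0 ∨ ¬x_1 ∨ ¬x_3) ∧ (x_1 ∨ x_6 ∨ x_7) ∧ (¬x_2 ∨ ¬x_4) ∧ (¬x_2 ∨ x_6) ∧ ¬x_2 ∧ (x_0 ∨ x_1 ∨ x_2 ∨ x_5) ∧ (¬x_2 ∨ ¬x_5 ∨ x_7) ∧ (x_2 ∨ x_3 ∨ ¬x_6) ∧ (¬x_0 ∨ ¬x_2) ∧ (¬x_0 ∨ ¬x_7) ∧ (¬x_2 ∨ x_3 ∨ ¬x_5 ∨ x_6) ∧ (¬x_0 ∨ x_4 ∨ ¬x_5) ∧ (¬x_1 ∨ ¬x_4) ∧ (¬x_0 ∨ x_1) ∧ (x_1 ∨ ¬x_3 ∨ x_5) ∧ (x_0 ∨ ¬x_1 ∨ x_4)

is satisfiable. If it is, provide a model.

x_0=F, x_1=F, x_2=F, x_3=F, x_4=F, x_5=T, x_6=F, x_7=T

Unit clause (¬x_2) forces x_2 = False.
Try x_0 = True:
  (¬x_0 ∨ ¬x_7) forces x_7 = False.
  (x_2 ∨ x_5 ∨ x_7) forces x_5 = True.
  (¬x_4 ∨ ¬x_5) forces x_4 = False.
  clause (¬x_0 ∨ x_4 ∨ ¬x_5) is falsified — backtrack.
So x_0 = False.
Set x_1 = False.
  then (x_0 ∨ x_1 ∨ x_2 ∨ x_5) forces x_5 = True.
  then (¬x_4 ∨ ¬x_5) forces x_4 = False.
  then (¬x_3 ∨ x_4) forces x_3 = False.
  then (x_1 ∨ x_3 ∨ ¬x_5 ∨ x_7) forces x_7 = True.
  then (x_2 ∨ x_3 ∨ ¬x_6) forces x_6 = False.
All clauses satisfied.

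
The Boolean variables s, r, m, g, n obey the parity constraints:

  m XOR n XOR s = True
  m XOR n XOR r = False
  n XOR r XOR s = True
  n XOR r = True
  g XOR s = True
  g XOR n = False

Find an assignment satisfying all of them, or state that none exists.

UNSATISFIABLE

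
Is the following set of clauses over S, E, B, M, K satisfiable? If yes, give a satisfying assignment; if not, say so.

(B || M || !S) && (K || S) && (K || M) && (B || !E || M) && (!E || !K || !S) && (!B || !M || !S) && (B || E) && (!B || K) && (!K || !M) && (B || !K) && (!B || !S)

S = False, E = False, B = True, M = False, K = True

Set S = False.
  then (K || S) forces K = True.
  then (!K || !M) forces M = False.
  then (B || !K) forces B = True.
Set E = False.
All clauses satisfied.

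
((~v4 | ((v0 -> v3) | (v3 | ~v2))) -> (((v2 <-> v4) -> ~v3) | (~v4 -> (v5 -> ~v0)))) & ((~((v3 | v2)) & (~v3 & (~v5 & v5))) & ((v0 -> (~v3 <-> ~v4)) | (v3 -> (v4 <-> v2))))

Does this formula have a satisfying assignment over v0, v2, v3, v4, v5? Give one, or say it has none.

Case v5 = True: the conjunct ~v5 is False.
Case v5 = False: the conjunct v5 is False.
Both cases fail — unsatisfiable.

Unsatisfiable — no assignment works.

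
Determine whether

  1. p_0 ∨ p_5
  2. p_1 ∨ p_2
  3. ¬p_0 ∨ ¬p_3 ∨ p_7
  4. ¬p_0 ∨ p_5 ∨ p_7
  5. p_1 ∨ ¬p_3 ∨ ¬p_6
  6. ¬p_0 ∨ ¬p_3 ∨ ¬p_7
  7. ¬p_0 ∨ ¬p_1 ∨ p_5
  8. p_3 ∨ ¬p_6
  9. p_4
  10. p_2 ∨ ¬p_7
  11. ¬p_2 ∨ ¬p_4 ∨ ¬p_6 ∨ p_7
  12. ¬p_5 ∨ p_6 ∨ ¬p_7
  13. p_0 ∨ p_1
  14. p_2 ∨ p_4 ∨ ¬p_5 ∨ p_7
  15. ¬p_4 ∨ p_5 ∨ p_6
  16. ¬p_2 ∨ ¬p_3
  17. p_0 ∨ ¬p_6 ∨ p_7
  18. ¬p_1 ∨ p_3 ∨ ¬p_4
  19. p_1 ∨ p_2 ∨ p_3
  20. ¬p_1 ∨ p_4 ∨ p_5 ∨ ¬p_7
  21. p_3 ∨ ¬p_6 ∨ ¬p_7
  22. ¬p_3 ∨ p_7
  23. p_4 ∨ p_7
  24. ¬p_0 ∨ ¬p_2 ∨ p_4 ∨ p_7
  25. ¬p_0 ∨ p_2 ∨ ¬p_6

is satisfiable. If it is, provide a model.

p_0=T, p_1=F, p_2=T, p_3=F, p_4=T, p_5=T, p_6=F, p_7=F

Unit clause (p_4) forces p_4 = True.
Set p_0 = True.
Try p_1 = True:
  (¬p_0 ∨ ¬p_1 ∨ p_5) forces p_5 = True.
  (¬p_1 ∨ p_3 ∨ ¬p_4) forces p_3 = True.
  (¬p_0 ∨ ¬p_3 ∨ p_7) forces p_7 = True.
  clause (¬p_0 ∨ ¬p_3 ∨ ¬p_7) is falsified — backtrack.
So p_1 = False.
  then (p_1 ∨ p_2) forces p_2 = True.
  then (¬p_2 ∨ ¬p_3) forces p_3 = False.
  then (p_3 ∨ ¬p_6) forces p_6 = False.
  then (¬p_4 ∨ p_5 ∨ p_6) forces p_5 = True.
  then (¬p_5 ∨ p_6 ∨ ¬p_7) forces p_7 = False.
All clauses satisfied.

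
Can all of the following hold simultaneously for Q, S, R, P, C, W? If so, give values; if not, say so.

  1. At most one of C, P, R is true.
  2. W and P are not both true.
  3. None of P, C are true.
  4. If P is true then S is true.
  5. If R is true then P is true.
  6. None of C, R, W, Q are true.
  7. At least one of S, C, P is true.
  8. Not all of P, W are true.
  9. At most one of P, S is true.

Q: False; S: True; R: False; P: False; C: False; W: False

  (1) {C, P, R}: 0 true — at most one ✓
  (2) W=F, P=F — not both ✓
  (3) {P, C}: 0 true — none ✓
  (4) P=F ⇒ S: vacuous ✓
  (5) R=F ⇒ P: vacuous ✓
  (6) {C, R, W, Q}: 0 true — none ✓
  (7) {S, C, P}: 1 true — at least one ✓
  (8) {P, W}: 0/2 true — not all ✓
  (9) {P, S}: 1 true — at most one ✓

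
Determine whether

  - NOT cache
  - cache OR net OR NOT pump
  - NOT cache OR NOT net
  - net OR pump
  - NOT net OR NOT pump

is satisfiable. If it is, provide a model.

net: True, cache: False, pump: False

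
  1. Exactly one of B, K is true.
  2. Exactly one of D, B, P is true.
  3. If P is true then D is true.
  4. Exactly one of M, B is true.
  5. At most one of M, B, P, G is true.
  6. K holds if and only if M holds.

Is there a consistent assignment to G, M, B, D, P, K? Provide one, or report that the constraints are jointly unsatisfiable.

G = False, M = True, B = False, D = True, P = False, K = True

  (1) {B, K}: 1 true — exactly one ✓
  (2) {D, B, P}: 1 true — exactly one ✓
  (3) P=F ⇒ D: vacuous ✓
  (4) {M, B}: 1 true — exactly one ✓
  (5) {M, B, P, G}: 1 true — at most one ✓
  (6) K=T, M=T — same ✓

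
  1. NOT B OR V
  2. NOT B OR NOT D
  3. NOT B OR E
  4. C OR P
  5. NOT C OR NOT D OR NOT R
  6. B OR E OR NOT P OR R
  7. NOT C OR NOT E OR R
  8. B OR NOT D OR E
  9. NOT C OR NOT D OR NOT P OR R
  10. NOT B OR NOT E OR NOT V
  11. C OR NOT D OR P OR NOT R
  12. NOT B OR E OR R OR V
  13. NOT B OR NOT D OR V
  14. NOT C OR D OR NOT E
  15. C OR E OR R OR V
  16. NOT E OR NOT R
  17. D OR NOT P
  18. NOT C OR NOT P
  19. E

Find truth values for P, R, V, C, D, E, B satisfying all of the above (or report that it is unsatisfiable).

P=T, R=F, V=T, C=F, D=T, E=T, B=F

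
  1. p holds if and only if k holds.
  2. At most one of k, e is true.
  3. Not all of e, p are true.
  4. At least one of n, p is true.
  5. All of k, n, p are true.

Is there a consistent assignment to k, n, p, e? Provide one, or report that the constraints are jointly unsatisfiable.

k=T; n=T; p=T; e=F

  (1) p=T, k=T — same ✓
  (2) {k, e}: 1 true — at most one ✓
  (3) {e, p}: 1/2 true — not all ✓
  (4) {n, p}: 2 true — at least one ✓
  (5) {k, n, p}: all 3 true ✓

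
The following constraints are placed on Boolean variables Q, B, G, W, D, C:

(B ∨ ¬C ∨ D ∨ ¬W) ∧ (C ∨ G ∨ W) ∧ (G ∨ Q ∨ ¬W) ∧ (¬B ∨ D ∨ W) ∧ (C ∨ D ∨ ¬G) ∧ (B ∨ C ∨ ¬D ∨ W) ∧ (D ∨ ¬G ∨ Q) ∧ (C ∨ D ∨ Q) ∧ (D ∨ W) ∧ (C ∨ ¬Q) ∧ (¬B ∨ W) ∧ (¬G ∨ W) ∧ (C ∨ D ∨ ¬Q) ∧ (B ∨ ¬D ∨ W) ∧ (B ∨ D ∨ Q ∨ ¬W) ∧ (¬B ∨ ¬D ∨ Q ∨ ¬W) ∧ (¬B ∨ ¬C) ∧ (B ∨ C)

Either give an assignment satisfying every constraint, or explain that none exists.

Q=T, B=F, G=T, W=T, D=T, C=T

Set Q = True.
  then (C ∨ ¬Q) forces C = True.
  then (¬B ∨ ¬C) forces B = False.
Set G = True.
  then (¬G ∨ W) forces W = True.
  then (B ∨ ¬C ∨ D ∨ ¬W) forces D = True.
All clauses satisfied.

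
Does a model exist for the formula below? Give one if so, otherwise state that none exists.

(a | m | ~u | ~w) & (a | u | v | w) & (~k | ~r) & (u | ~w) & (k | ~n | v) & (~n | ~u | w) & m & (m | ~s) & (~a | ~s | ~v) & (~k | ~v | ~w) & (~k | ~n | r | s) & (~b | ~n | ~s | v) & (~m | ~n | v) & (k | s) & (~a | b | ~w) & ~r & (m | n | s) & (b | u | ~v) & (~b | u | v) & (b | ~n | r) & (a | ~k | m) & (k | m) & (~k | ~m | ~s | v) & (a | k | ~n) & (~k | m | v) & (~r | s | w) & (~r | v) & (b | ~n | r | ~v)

r=F; v=T; b=T; a=F; m=T; s=T; n=F; w=F; u=T; k=F

Unit clause (m) forces m = True.
Unit clause (~r) forces r = False.
Set v = True.
Set b = True.
Set a = False.
Set s = True.
Set n = False.
Set w = False.
Set u = True.
Set k = False.
All clauses satisfied.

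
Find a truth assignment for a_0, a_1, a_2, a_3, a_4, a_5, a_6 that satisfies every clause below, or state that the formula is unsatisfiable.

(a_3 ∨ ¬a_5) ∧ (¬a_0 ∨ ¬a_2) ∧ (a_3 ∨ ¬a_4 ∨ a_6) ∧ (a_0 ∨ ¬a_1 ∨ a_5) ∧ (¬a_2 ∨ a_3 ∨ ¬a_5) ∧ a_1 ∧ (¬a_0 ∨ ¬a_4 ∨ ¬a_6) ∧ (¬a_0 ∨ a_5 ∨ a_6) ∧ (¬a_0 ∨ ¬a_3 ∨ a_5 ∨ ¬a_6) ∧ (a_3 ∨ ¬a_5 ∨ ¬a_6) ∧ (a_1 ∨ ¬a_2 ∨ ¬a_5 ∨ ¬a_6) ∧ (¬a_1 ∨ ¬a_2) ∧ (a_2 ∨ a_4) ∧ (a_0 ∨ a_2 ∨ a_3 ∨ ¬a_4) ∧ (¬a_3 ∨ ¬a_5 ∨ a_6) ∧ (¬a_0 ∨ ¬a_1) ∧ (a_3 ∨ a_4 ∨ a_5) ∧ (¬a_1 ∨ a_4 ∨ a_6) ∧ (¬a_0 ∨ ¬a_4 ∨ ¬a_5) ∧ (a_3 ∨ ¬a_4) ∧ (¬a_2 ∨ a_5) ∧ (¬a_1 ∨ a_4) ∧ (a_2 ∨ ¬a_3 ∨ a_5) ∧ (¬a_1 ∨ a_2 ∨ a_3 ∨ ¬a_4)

Unit clause (a_1) forces a_1 = True.
In (¬a_1 ∨ ¬a_2) only ¬a_2 is left, so a_2 = False.
In (a_2 ∨ a_4) only a_4 is left, so a_4 = True.
In (¬a_0 ∨ ¬a_1) only ¬a_0 is left, so a_0 = False.
In (a_3 ∨ ¬a_4) only a_3 is left, so a_3 = True.
In (a_2 ∨ ¬a_3 ∨ a_5) only a_5 is left, so a_5 = True.
In (¬a_3 ∨ ¬a_5 ∨ a_6) only a_6 is left, so a_6 = True.
All clauses satisfied.

a_0: False; a_1: True; a_2: False; a_3: True; a_4: True; a_5: True; a_6: True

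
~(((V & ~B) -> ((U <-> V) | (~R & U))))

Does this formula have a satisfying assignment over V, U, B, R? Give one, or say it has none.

V: True, U: False, B: False, R: False

  ~(((V & ~B) -> ((U <-> V) | (~R & U)))) = True
    (V & ~B) -> ((U <-> V) | (~R & U)) = False
      V & ~B = True
        ~B = True
      (U <-> V) | (~R & U) = False
        U <-> V = False
        ~R & U = False
          ~R = True
The formula evaluates to True.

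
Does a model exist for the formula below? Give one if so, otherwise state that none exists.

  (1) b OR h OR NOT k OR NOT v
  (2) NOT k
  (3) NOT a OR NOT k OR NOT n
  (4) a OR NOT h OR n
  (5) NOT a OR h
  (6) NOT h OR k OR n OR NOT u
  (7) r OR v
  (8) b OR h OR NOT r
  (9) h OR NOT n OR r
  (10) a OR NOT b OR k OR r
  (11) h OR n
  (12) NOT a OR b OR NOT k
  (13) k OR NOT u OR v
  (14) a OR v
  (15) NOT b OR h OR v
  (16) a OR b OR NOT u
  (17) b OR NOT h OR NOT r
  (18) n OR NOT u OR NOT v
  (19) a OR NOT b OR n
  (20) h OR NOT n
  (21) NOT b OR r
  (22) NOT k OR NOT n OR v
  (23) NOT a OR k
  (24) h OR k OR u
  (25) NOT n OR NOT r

Unit clause (NOT k) forces k = False.
In (NOT a OR k) only NOT a is left, so a = False.
In (a OR v) only v is left, so v = True.
Try h = False:
  (h OR n) forces n = True.
  clause (h OR NOT n) is falsified — backtrack.
So h = True.
  then (a OR NOT h OR n) forces n = True.
  then (NOT n OR NOT r) forces r = False.
  then (a OR NOT b OR k OR r) forces b = False.
  then (a OR b OR NOT u) forces u = False.
All clauses satisfied.

h = True; r = False; u = False; b = False; a = False; n = True; v = True; k = False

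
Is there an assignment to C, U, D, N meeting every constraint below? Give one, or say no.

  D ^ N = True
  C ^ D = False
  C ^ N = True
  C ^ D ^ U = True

C = False, U = True, D = False, N = True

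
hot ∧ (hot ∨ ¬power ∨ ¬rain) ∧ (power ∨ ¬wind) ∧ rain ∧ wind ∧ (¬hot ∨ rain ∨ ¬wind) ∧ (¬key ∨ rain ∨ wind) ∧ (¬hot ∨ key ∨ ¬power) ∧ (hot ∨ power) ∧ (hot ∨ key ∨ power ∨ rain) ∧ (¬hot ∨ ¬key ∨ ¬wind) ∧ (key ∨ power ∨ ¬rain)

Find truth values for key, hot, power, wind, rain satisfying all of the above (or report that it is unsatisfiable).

Unsatisfiable

Case hot = True:
  (rain) forces rain = True.
  (wind) forces wind = True.
  (power ∨ ¬wind) forces power = True.
  (¬hot ∨ key ∨ ¬power) forces key = True.
  Clause (¬hot ∨ ¬key ∨ ¬wind) is falsified — contradiction.
Case hot = False:
  Clause (hot) is falsified — contradiction.
Both cases fail, so the formula is unsatisfiable.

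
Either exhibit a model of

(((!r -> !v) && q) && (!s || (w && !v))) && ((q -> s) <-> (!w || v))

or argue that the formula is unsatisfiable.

w = True, s = False, r = False, q = True, v = False

  ((!r -> !v) && q) && (!s || (w && !v)) = True
    (!r -> !v) && q = True
      !r -> !v = True
        !r = True
        !v = True
    !s || (w && !v) = True
      !s = True
      w && !v = True
        !v = True
  (q -> s) <-> (!w || v) = True
    q -> s = False
    !w || v = False
      !w = False
Both conjuncts True, so the formula holds.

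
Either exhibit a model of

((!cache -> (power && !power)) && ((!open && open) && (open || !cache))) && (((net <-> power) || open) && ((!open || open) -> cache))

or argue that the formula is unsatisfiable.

No satisfying assignment exists.

Case open = True: the conjunct !open is False.
Case open = False: the conjunct open is False.
Both cases fail — unsatisfiable.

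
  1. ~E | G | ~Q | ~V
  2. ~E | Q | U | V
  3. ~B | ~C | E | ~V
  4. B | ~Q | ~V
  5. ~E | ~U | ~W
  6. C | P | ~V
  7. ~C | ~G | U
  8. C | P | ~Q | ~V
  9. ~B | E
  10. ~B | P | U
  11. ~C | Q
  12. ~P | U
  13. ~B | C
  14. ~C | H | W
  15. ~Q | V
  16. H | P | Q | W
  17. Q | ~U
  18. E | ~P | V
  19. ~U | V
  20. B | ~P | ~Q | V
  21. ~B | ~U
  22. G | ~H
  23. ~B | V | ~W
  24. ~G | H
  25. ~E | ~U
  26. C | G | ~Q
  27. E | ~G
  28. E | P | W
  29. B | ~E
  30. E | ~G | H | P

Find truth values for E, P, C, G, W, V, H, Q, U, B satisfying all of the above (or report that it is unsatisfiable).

Try E = True:
  (~E | ~U) forces U = False.
  (~P | U) forces P = False.
  (~B | P | U) forces B = False.
  clause (B | ~E) is falsified — backtrack.
So E = False.
  then (~B | E) forces B = False.
  then (E | ~G) forces G = False.
  then (G | ~H) forces H = False.
Set P = False.
  then (E | P | W) forces W = True.
Try C = True:
  (~C | Q) forces Q = True.
  (B | ~Q | ~V) forces V = False.
  clause (~Q | V) is falsified — backtrack.
So C = False.
  then (C | P | ~V) forces V = False.
  then (~Q | V) forces Q = False.
  then (Q | ~U) forces U = False.
All clauses satisfied.

E = False; P = False; C = False; G = False; W = True; V = False; H = False; Q = False; U = False; B = False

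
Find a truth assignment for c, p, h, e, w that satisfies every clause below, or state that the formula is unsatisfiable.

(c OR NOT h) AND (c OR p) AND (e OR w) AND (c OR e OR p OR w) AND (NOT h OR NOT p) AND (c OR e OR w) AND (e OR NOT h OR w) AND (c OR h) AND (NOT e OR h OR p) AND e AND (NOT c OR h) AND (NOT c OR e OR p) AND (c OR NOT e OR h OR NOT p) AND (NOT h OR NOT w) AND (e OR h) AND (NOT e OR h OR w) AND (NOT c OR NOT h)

UNSATISFIABLE

Case h = True:
  (c OR NOT h) forces c = True.
  Clause (NOT c OR NOT h) is falsified — contradiction.
Case h = False:
  (c OR h) forces c = True.
  Clause (NOT c OR h) is falsified — contradiction.
Both cases fail, so the formula is unsatisfiable.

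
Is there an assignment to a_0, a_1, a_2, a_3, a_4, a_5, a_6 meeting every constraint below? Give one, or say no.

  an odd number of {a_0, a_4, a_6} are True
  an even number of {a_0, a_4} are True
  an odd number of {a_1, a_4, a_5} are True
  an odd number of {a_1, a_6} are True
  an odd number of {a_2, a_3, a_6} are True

a_0 = False, a_1 = False, a_2 = False, a_3 = False, a_4 = False, a_5 = True, a_6 = True

{a_0, a_4, a_6}: 1 true → odd ✓
{a_0, a_4}: 0 true → even ✓
{a_1, a_4, a_5}: 1 true → odd ✓
{a_1, a_6}: 1 true → odd ✓
{a_2, a_3, a_6}: 1 true → odd ✓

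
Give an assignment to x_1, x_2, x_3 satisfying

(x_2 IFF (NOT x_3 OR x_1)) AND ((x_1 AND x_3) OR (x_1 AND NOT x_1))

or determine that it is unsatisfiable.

x_1: True; x_2: True; x_3: True

  x_2 IFF (NOT x_3 OR x_1) = True
    NOT x_3 OR x_1 = True
      NOT x_3 = False
  (x_1 AND x_3) OR (x_1 AND NOT x_1) = True
    x_1 AND x_3 = True
    x_1 AND NOT x_1 = False
      NOT x_1 = False
Both conjuncts True, so the formula holds.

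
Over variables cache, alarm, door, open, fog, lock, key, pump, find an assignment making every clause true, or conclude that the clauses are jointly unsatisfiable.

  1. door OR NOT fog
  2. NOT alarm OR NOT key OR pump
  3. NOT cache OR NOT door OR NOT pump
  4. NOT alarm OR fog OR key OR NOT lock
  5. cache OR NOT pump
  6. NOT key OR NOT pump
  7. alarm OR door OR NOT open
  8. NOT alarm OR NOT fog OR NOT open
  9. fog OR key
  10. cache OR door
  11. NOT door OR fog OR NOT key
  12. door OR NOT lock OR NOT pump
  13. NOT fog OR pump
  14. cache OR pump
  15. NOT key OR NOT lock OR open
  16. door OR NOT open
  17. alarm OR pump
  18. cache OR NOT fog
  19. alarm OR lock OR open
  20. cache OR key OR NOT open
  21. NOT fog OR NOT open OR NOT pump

UNSATISFIABLE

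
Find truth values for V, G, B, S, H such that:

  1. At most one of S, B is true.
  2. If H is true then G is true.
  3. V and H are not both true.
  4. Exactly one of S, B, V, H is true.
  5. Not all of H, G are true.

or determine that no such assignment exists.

V = True, G = True, B = False, S = False, H = False

  (1) {S, B}: 0 true — at most one ✓
  (2) H=F ⇒ G: vacuous ✓
  (3) V=T, H=F — not both ✓
  (4) {S, B, V, H}: 1 true — exactly one ✓
  (5) {H, G}: 1/2 true — not all ✓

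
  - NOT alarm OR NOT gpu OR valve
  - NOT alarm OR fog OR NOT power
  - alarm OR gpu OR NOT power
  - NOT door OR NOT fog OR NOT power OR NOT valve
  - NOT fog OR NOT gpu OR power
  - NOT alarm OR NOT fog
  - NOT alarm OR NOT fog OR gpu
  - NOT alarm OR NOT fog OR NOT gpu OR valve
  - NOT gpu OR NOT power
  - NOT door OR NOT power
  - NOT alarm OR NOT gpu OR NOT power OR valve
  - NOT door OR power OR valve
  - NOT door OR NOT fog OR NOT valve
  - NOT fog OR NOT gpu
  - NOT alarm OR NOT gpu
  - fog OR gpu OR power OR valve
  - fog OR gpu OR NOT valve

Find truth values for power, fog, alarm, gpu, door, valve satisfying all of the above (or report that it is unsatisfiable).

Try power = True:
  (NOT gpu OR NOT power) forces gpu = False.
  (alarm OR gpu OR NOT power) forces alarm = True.
  (NOT alarm OR fog OR NOT power) forces fog = True.
  clause (NOT alarm OR NOT fog) is falsified — backtrack.
So power = False.
Set fog = False.
Set alarm = False.
Try gpu = False:
  (fog OR gpu OR power OR valve) forces valve = True.
  clause (fog OR gpu OR NOT valve) is falsified — backtrack.
So gpu = True.
Set door = False.
Set valve = False.
All clauses satisfied.

power: False, fog: False, alarm: False, gpu: True, door: False, valve: False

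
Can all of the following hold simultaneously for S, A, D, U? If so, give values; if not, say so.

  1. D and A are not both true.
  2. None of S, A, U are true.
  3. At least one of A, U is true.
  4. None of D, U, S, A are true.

Unsatisfiable

Case S = True:
  Constraint (2) is violated (S=T) — contradiction.
Case S = False:
  (2) forces A = False.
  (2) forces U = False.
  Constraint (3) is violated (A=F, U=F) — contradiction.
Both cases fail — unsatisfiable.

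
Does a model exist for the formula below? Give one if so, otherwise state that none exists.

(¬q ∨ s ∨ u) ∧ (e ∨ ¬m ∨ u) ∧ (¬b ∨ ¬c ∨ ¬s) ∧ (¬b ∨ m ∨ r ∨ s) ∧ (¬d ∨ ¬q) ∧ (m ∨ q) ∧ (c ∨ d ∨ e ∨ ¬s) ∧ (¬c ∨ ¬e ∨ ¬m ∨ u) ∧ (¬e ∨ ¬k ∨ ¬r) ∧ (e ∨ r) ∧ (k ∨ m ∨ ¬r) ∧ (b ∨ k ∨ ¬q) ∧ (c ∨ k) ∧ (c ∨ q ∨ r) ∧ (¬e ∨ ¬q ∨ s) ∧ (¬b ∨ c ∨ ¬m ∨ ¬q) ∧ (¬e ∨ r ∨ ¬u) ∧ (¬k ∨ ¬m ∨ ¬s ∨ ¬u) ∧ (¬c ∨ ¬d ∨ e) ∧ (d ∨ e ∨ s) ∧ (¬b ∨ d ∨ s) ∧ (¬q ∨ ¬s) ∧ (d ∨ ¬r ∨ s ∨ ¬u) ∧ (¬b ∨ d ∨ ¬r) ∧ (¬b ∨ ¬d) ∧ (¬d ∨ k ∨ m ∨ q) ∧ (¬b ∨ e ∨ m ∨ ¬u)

q=F, d=T, r=T, u=T, s=F, k=F, m=T, e=T, c=T, b=F

Try q = True:
  (¬d ∨ ¬q) forces d = False.
  (¬q ∨ ¬s) forces s = False.
  (¬q ∨ s ∨ u) forces u = True.
  (¬e ∨ ¬q ∨ s) forces e = False.
  clause (d ∨ e ∨ s) is falsified — backtrack.
So q = False.
  then (m ∨ q) forces m = True.
Set d = True.
  then (¬b ∨ ¬d) forces b = False.
Set r = True.
Set u = True.
Set s = False.
Set k = False.
  then (c ∨ k) forces c = True.
  then (¬c ∨ ¬d ∨ e) forces e = True.
All clauses satisfied.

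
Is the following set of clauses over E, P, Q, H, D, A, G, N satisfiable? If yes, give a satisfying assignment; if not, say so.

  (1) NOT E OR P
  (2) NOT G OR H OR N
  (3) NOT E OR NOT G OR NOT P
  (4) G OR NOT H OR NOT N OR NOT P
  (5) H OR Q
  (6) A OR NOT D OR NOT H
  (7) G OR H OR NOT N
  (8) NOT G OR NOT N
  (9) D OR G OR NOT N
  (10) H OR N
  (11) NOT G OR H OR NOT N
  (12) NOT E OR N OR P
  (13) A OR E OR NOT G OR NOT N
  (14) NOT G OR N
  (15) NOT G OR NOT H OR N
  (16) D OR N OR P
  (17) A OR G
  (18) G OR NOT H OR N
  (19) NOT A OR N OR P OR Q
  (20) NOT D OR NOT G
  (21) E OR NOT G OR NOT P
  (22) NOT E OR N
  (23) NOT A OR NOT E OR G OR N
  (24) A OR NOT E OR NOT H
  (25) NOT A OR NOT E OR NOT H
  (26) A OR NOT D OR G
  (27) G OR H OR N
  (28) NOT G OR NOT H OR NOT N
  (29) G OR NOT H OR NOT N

Case N = True:
  (NOT G OR NOT N) forces G = False.
  (G OR H OR NOT N) forces H = True.
  Clause (G OR NOT H OR NOT N) is falsified — contradiction.
Case N = False:
  (H OR N) forces H = True.
  (NOT G OR N) forces G = False.
  Clause (G OR NOT H OR N) is falsified — contradiction.
Both cases fail, so the formula is unsatisfiable.

Unsatisfiable — no assignment works.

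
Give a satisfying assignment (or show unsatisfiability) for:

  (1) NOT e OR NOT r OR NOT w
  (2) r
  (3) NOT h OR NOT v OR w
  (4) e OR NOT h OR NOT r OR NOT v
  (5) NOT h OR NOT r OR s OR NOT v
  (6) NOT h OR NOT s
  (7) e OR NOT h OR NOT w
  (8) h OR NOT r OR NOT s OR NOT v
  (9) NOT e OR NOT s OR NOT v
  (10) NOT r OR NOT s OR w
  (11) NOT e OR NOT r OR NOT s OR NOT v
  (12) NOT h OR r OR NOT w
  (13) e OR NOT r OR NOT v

h = False, s = False, v = False, e = False, r = True, w = False

Unit clause (r) forces r = True.
Set h = False.
Set s = False.
Set v = False.
Set e = False.
Set w = False.
All clauses satisfied.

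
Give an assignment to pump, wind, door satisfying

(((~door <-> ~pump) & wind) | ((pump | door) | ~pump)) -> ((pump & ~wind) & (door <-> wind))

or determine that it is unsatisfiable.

pump: True; wind: False; door: False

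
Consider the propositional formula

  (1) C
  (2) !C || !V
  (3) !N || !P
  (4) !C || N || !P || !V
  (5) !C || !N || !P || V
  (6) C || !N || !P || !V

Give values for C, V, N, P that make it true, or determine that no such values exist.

Unit clause (C) forces C = True.
In (!C || !V) only !V is left, so V = False.
Set N = False.
Set P = True.
All clauses satisfied.

C = True; V = False; N = False; P = True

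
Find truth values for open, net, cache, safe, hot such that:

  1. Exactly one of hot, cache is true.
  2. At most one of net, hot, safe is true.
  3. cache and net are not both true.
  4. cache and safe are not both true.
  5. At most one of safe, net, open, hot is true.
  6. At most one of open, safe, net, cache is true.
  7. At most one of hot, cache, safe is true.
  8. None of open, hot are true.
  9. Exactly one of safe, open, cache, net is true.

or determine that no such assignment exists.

open: False; net: False; cache: True; safe: False; hot: False

  (1) {hot, cache}: 1 true — exactly one ✓
  (2) {net, hot, safe}: 0 true — at most one ✓
  (3) cache=T, net=F — not both ✓
  (4) cache=T, safe=F — not both ✓
  (5) {safe, net, open, hot}: 0 true — at most one ✓
  (6) {open, safe, net, cache}: 1 true — at most one ✓
  (7) {hot, cache, safe}: 1 true — at most one ✓
  (8) {open, hot}: 0 true — none ✓
  (9) {safe, open, cache, net}: 1 true — exactly one ✓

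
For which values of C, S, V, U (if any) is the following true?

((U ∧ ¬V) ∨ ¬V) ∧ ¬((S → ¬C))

C: True; S: True; V: False; U: False

  (U ∧ ¬V) ∨ ¬V = True
    U ∧ ¬V = False
      ¬V = True
    ¬V = True
  ¬((S → ¬C)) = True
    S → ¬C = False
      ¬C = False
Both conjuncts True, so the formula holds.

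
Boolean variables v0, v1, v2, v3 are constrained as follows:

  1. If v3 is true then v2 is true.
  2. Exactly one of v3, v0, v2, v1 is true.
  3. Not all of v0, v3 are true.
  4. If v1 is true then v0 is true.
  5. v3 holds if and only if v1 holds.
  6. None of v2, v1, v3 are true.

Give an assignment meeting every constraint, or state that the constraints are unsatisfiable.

v0: True; v1: False; v2: False; v3: False

  (1) v3=F ⇒ v2: vacuous ✓
  (2) {v3, v0, v2, v1}: 1 true — exactly one ✓
  (3) {v0, v3}: 1/2 true — not all ✓
  (4) v1=F ⇒ v0: vacuous ✓
  (5) v3=F, v1=F — same ✓
  (6) {v2, v1, v3}: 0 true — none ✓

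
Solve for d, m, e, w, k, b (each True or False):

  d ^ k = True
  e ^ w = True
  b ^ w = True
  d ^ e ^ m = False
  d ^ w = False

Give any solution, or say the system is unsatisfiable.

d: True; m: True; e: False; w: True; k: False; b: False

d ^ k = T ^ F = True ✓
e ^ w = F ^ T = True ✓
b ^ w = F ^ T = True ✓
d ^ e ^ m = T ^ F ^ T = False ✓
d ^ w = T ^ T = False ✓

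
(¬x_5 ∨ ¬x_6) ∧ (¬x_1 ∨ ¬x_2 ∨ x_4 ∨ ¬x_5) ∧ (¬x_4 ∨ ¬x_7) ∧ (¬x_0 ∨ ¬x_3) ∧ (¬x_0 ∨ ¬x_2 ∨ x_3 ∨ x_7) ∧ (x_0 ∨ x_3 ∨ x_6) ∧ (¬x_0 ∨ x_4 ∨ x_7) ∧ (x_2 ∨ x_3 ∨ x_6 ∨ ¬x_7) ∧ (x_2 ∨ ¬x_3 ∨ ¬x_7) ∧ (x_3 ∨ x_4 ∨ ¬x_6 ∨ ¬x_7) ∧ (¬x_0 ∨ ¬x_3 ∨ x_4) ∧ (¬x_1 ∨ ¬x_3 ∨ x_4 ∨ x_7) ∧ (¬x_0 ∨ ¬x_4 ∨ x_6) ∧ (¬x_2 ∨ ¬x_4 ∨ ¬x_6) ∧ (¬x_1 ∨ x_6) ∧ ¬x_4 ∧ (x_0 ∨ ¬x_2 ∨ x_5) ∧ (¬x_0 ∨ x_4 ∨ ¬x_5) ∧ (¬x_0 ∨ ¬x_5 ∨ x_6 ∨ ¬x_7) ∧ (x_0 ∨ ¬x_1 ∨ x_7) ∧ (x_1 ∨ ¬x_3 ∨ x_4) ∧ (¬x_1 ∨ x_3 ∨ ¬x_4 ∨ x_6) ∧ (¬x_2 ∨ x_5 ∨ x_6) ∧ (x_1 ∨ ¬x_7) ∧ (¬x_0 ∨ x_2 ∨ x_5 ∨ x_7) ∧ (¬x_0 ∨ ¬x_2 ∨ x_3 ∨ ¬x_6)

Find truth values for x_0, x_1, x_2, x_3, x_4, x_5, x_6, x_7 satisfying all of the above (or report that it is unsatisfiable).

x_0=F; x_1=F; x_2=F; x_3=F; x_4=F; x_5=F; x_6=T; x_7=F

Unit clause (¬x_4) forces x_4 = False.
Set x_0 = False.
Set x_1 = False.
  then (x_1 ∨ ¬x_3 ∨ x_4) forces x_3 = False.
  then (x_1 ∨ ¬x_7) forces x_7 = False.
  then (x_0 ∨ x_3 ∨ x_6) forces x_6 = True.
  then (¬x_5 ∨ ¬x_6) forces x_5 = False.
  then (x_0 ∨ ¬x_2 ∨ x_5) forces x_2 = False.
All clauses satisfied.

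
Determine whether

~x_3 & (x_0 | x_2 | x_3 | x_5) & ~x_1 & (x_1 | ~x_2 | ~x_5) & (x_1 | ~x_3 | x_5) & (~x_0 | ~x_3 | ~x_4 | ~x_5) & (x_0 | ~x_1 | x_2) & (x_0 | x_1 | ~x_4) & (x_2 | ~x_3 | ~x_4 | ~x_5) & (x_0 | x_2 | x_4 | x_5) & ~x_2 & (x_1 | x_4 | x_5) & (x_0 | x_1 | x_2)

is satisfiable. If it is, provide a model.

Unit clause (~x_3) forces x_3 = False.
Unit clause (~x_1) forces x_1 = False.
Unit clause (~x_2) forces x_2 = False.
In (x_0 | x_1 | x_2) only x_0 is left, so x_0 = True.
Set x_4 = True.
Set x_5 = False.
All clauses satisfied.

x_0 = True, x_1 = False, x_2 = False, x_3 = False, x_4 = True, x_5 = False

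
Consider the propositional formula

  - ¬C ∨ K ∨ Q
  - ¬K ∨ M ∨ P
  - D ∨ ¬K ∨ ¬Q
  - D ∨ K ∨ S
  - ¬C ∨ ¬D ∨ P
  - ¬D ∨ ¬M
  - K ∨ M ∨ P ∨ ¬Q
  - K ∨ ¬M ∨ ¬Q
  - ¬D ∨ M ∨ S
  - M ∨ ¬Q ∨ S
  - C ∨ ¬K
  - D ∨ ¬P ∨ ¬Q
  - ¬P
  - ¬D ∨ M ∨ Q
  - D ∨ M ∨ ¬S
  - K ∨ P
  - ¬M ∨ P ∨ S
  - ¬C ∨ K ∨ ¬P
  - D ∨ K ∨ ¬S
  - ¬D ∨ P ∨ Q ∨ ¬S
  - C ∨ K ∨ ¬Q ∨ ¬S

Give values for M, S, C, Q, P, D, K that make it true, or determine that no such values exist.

Unit clause (¬P) forces P = False.
In (K ∨ P) only K is left, so K = True.
In (¬K ∨ M ∨ P) only M is left, so M = True.
In (¬D ∨ ¬M) only ¬D is left, so D = False.
In (C ∨ ¬K) only C is left, so C = True.
In (¬M ∨ P ∨ S) only S is left, so S = True.
In (D ∨ ¬K ∨ ¬Q) only ¬Q is left, so Q = False.
All clauses satisfied.

M=T, S=T, C=T, Q=F, P=F, D=F, K=T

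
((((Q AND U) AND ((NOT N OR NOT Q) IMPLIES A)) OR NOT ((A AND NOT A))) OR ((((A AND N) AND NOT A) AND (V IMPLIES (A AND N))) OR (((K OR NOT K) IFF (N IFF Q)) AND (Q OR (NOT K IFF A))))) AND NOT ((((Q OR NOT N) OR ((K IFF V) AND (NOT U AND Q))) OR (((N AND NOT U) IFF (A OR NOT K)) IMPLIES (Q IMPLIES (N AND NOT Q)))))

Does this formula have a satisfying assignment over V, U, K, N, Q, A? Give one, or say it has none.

The formula is unsatisfiable.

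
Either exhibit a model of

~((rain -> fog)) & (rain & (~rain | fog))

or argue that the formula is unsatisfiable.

No satisfying assignment exists.

Case rain = True: the formula simplifies to ~fog & fog.
  fog = True: the conjunct ~fog is False.
  fog = False: the conjunct fog is False.
Case rain = False: the conjunct ~((rain -> fog)) becomes ~((False -> fog)) = False.
Both cases fail — unsatisfiable.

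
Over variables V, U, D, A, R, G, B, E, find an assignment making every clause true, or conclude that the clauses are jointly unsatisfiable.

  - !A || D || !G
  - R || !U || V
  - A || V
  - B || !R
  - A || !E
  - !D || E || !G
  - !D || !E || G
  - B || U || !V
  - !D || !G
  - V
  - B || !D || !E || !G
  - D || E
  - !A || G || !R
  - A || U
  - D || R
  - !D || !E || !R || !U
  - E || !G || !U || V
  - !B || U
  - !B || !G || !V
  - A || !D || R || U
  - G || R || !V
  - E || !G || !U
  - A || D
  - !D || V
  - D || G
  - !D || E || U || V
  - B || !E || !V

V=T, U=T, D=T, A=F, R=T, G=F, B=T, E=F

Unit clause (V) forces V = True.
Try U = False:
  (B || U || !V) forces B = True.
  clause (!B || U) is falsified — backtrack.
So U = True.
Set D = True.
  then (!D || !G) forces G = False.
  then (G || R || !V) forces R = True.
  then (B || !R) forces B = True.
  then (!D || !E || G) forces E = False.
  then (!A || G || !R) forces A = False.
All clauses satisfied.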